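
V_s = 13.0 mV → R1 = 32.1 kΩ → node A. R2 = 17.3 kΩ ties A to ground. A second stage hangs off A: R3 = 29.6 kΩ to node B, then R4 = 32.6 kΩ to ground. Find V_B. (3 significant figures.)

V_B ≈ 2.02 mV

Node A sees R2 in parallel with the series input of stage 2, R3 + R4 = 62.20 kΩ.
R2 ‖ (R3+R4) = 13.54 kΩ.
First divider: V_A = V_s · 13.54/(32.1 + 13.54) = 3.856 mV.
Stage 2 is unloaded, so V_B = V_A · R4/(R3+R4) = 3.856 × 32.6/62.20 = 2.021 mV.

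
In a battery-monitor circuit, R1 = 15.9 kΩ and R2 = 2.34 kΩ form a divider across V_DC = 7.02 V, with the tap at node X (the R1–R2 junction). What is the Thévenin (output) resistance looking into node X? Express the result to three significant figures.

Zeroing V_DC shorts the top of R1 to ground, so R_th = R1 ‖ R2 = 2.040 kΩ.

R_th ≈ 2.04 kΩ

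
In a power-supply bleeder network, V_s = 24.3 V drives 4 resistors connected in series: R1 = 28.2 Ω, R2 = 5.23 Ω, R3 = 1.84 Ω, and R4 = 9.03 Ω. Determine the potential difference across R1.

Series total: ΣR = 28.2 + 5.23 + 1.84 + 9.03 = 44.30 Ω.
By the voltage-divider rule, V = 24.3 × 28.20/44.30 = 15.47 V.

V ≈ 15.5 V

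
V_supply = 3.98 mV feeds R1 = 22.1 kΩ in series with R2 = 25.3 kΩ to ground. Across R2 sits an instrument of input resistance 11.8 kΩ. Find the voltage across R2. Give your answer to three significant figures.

R2 ‖ R_L = (25.3 × 11.8)/(25.3 + 11.8) = 8.047 kΩ.
Voltage divider with the loaded lower leg: V_out = 3.98 × 8.047/(22.1 + 8.047) = 3.98 × 0.2669 = 1.062 mV.

V_out ≈ 1.06 mV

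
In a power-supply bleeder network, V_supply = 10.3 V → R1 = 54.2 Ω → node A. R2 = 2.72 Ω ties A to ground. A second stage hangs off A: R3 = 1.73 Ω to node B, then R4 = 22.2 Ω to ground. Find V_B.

V_B ≈ 0.412 V

Looking into the second stage from A: R3 + R4 = 23.93 Ω appears in parallel with R2.
Effective lower resistance at A: R2 ‖ 23.93 = 2.442 Ω.
So V_A = 10.3 × 0.04312 = 0.4441 V.
Stage 2 is unloaded, so V_B = V_A · R4/(R3+R4) = 0.4441 × 22.2/23.93 = 0.4120 V.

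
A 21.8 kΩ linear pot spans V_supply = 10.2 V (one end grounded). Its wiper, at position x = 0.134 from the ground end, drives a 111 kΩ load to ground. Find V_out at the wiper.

Split the track: R_lower = x·R_p = 2.921 kΩ, R_upper = (1−x)·R_p = 18.88 kΩ.
R_L loads the lower segment: effective lower R = 2.846 kΩ.
V_out = 10.2 × 2.846/(18.88 + 2.846) = 1.336 V.
(Unloaded: V_out = x·V_supply = 1.37 V.)

V_out ≈ 1.34 V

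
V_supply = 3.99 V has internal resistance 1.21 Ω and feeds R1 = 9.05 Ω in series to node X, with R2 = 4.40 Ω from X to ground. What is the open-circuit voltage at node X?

R1' = 1.21 + 9.05 = 10.26 Ω (source resistance + R1).
V_th is the unloaded tap voltage: V_supply · R2/(R1'+R2) = 3.99 × 0.3001 = 1.198 V.

V_th ≈ 1.20 V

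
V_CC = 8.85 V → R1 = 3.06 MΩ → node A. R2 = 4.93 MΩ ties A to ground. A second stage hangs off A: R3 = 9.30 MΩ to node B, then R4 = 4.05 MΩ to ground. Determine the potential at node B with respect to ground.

Node A sees R2 in parallel with the series input of stage 2, R3 + R4 = 13.35 MΩ.
Effective lower resistance at A: R2 ‖ 13.35 = 3.600 MΩ.
First divider: V_A = V_CC · 3.600/(3.06 + 3.600) = 4.784 V.
V_B = V_A × 0.3034 = 1.451 V.

V_B ≈ 1.45 V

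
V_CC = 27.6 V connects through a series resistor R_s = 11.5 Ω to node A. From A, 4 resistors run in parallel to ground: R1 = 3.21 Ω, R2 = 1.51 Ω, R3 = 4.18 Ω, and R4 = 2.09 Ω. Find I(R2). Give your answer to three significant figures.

I ≈ 0.894 A

Parallel bank: R_p = 1/(1/3.21 + 1/1.51 + 1/4.18 + 1/2.09) = 0.5912 Ω.
V_A by voltage divider: V_A = 27.6 × 0.5912/(11.5 + 0.5912) = 1.349 V.
Branch current I = V_A/R2 = 1.349/1.51 = 0.8937 A.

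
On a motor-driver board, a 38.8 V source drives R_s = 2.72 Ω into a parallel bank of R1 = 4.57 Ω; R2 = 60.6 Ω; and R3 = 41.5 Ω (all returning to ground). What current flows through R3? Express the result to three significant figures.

Combine the parallel branches: R_p = (1/4.57 + 1/60.6 + 1/41.5)⁻¹ = 3.855 Ω.
V_A by voltage divider: V_A = 38.8 × 3.855/(2.72 + 3.855) = 22.75 V.
I(R3) = V_A / R3 = 22.75/41.5 = 0.5482 A.

I ≈ 0.548 A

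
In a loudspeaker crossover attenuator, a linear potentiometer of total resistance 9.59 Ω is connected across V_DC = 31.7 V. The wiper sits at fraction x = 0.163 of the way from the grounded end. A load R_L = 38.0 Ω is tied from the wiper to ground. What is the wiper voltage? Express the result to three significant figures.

V_out ≈ 5.00 V

Lower segment x·R_p = 1.563 Ω; upper segment (1−x)·R_p = 8.027 Ω.
R_L loads the lower segment: effective lower R = 1.501 Ω.
Then V_out = V_DC · 1.501/(8.027 + 1.501) = 4.995 V.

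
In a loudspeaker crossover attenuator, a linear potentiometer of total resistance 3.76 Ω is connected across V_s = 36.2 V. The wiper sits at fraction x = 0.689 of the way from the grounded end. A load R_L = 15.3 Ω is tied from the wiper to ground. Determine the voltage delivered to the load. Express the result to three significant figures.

Split the track: R_lower = x·R_p = 2.591 Ω, R_upper = (1−x)·R_p = 1.169 Ω.
R_L loads the lower segment: effective lower R = 2.216 Ω.
V_out = 36.2 × 2.216/(1.169 + 2.216) = 23.69 V.

V_out ≈ 23.7 V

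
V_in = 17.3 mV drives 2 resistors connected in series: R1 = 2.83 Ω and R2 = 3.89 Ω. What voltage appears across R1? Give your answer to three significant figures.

V ≈ 7.29 mV

Total series resistance ΣR = 2.83 + 3.89 = 6.720 Ω.
By the voltage-divider rule, V = 17.3 × 2.830/6.720 = 7.286 mV.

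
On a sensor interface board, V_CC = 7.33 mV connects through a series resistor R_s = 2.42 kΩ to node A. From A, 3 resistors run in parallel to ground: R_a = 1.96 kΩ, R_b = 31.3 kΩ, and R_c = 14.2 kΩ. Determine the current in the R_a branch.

I ≈ 1.51 µA

Equivalent of the parallel group: R_p = 1.632 kΩ.
V_A = 7.33 × 1.632/4.052 = 2.953 mV.
I(R_a) = V_A / R_a = 2.953/1.96 = 1.507 µA.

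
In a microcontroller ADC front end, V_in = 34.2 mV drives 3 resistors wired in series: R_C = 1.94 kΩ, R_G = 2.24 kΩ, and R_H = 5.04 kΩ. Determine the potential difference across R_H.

ΣR = 1.94 + 2.24 + 5.04 = 9.220 kΩ.
By the voltage-divider rule, V = 34.2 × 5.040/9.220 = 18.70 mV.

V ≈ 18.7 mV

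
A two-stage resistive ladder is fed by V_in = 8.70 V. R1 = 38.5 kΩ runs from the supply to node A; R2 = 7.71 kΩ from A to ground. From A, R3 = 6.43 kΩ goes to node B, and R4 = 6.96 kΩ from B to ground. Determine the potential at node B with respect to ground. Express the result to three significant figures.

V_B ≈ 0.510 V

The second stage (R3 + R4 = 13.39 kΩ) loads node A in parallel with R2.
Effective lower resistance at A: R2 ‖ 13.39 = 4.893 kΩ.
V_A = 8.70 × 4.893/(38.5 + 4.893) = 0.9810 V.
Then the unloaded second divider: V_B = V_A × R4/(R3+R4) = 0.9810 × 0.5198 = 0.5099 V.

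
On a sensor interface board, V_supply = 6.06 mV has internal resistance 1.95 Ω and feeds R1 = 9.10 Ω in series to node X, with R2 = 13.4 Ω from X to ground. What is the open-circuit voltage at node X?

R1' = 1.95 + 9.10 = 11.05 Ω (source resistance + R1).
V_th is the unloaded tap voltage: V_supply · R2/(R1'+R2) = 6.06 × 0.5481 = 3.321 mV.

V_th ≈ 3.32 mV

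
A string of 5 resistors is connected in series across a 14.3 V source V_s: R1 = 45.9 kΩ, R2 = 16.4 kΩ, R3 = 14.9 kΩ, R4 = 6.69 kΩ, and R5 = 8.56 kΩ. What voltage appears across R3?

V ≈ 2.30 V

Series total: ΣR = 45.9 + 16.4 + 14.9 + 6.69 + 8.56 = 92.45 kΩ.
By the voltage-divider rule, V = 14.3 × 14.90/92.45 = 2.305 V.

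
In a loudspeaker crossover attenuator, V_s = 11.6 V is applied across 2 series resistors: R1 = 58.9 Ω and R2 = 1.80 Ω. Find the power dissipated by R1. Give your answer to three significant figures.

Series current I = V_s/ΣR = 11.6/60.70 = 0.1911 A.
P(R1) = I²·R1 = (0.1911)² × 58.9 = 2.151 W.

P ≈ 2.15 W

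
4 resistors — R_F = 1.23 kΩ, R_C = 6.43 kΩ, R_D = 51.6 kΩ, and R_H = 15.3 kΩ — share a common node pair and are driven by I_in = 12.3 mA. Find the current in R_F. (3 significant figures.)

Conductances: ΣG = 1/1.23 + 1/6.43 + 1/51.6 + 1/15.3 = 1.053 (1/kΩ).
Current divider: I(R_F) = I_in · G_k/ΣG = 12.3 × (0.8130/1.053) = 12.3 × 0.7719 = 9.494 mA.

I ≈ 9.49 mA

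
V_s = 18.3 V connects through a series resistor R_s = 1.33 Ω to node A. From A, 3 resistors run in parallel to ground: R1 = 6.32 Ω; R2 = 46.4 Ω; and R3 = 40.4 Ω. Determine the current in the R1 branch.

Parallel bank: R_p = 1/(1/6.32 + 1/46.4 + 1/40.4) = 4.889 Ω.
Node voltage V_A = V_s · R_p/(R_s + R_p) = 18.3 × 0.7861 = 14.39 V.
Branch current I = V_A/R1 = 14.39/6.32 = 2.276 A.

I ≈ 2.28 A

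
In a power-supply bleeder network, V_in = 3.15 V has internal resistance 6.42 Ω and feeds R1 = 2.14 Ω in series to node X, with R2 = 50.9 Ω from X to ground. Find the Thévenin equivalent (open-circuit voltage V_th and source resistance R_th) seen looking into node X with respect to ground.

V_th ≈ 2.70 V, R_th ≈ 7.33 Ω

R1' = 6.42 + 2.14 = 8.560 Ω (source resistance + R1).
V_th is the unloaded tap voltage: V_in · R2/(R1'+R2) = 3.15 × 0.8560 = 2.697 V.
Looking into X with the source shorted: R_th = R1'·R2/(R1'+R2) = 8.560 × 50.9/59.46 = 7.328 Ω.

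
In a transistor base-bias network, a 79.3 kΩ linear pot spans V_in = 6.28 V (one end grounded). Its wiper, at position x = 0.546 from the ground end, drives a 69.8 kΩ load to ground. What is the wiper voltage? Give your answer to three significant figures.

Split the track: R_lower = x·R_p = 43.30 kΩ, R_upper = (1−x)·R_p = 36.00 kΩ.
(x·R_p) ‖ R_L = 26.72 kΩ.
V_out = 6.28 × 26.72/(36.00 + 26.72) = 2.675 V.

V_out ≈ 2.68 V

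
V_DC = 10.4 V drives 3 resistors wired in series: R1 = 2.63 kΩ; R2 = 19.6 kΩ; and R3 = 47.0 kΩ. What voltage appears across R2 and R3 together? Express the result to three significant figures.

ΣR = 2.63 + 19.6 + 47.0 = 69.23 kΩ.
R_{R2..R3} = 19.6 + 47.0 = 66.60 kΩ.
V = V_DC · R/ΣR = 10.4 × 0.9620 = 10.00 V.

V ≈ 10.0 V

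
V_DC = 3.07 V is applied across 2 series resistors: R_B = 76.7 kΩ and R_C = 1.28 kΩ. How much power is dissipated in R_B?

P ≈ 0.119 mW

ΣR = 77.98 kΩ → I = 3.07/77.98 = 0.03937 mA.
P = I²R = 0.001550 × 76.7 = 0.1189 mW.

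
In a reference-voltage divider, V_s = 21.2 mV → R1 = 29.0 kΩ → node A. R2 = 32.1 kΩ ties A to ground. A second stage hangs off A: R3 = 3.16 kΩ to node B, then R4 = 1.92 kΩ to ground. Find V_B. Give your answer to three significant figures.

V_B ≈ 1.05 mV

The second stage (R3 + R4 = 5.080 kΩ) loads node A in parallel with R2.
R2 ‖ (R3+R4) = 4.386 kΩ.
First divider: V_A = V_s · 4.386/(29.0 + 4.386) = 2.785 mV.
V_B = V_A × 0.3780 = 1.053 mV.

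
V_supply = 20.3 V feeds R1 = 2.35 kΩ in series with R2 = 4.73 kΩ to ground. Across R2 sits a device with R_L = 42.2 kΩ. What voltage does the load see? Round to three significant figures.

R2 ‖ R_L = (4.73 × 42.2)/(4.73 + 42.2) = 4.253 kΩ.
Now apply the divider: V_out = 20.3 × 0.6441 = 13.08 V.
(Unloaded it would be 13.6 V; the load pulls it down.)

V_out ≈ 13.1 V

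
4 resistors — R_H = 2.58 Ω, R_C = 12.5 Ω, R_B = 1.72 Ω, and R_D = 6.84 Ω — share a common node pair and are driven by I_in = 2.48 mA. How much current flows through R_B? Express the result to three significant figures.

Conductances: ΣG = 1/2.58 + 1/12.5 + 1/1.72 + 1/6.84 = 1.195 (1/Ω).
By the current-divider rule, I = I_in · G_k/ΣG = 2.48 × 0.4864 = 1.206 mA.

I ≈ 1.21 mA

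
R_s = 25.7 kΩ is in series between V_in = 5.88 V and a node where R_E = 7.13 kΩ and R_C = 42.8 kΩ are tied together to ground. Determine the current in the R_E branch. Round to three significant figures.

I ≈ 0.158 mA

Combine the parallel branches: R_p = (1/7.13 + 1/42.8)⁻¹ = 6.112 kΩ.
V_A by voltage divider: V_A = 5.88 × 6.112/(25.7 + 6.112) = 1.130 V.
Branch current I = V_A/R_E = 1.130/7.13 = 0.1584 mA.
(Check via current divider: I_total = 0.1848 mA; share G_k/ΣG = 0.8572 → same result.)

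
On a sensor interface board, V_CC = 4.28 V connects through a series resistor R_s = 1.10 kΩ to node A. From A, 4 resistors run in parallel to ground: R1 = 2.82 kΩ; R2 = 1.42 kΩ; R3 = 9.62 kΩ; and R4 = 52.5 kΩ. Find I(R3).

I ≈ 0.193 mA

Combine the parallel branches: R_p = (1/2.82 + 1/1.42 + 1/9.62 + 1/52.5)⁻¹ = 0.8461 kΩ.
Node voltage V_A = V_CC · R_p/(R_s + R_p) = 4.28 × 0.4348 = 1.861 V.
Branch current I = V_A/R3 = 1.861/9.62 = 0.1934 mA.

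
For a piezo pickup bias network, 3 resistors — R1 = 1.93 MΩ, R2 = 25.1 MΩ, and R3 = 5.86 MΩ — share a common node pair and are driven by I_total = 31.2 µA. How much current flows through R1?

Conductances: ΣG = 1/1.93 + 1/25.1 + 1/5.86 = 0.7286 (1/MΩ).
Current divider: I(R1) = I_total · G_k/ΣG = 31.2 × (0.5181/0.7286) = 31.2 × 0.7111 = 22.19 µA.

I ≈ 22.2 µA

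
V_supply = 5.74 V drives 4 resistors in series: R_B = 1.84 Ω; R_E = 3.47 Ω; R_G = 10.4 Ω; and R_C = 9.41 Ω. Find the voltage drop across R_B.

V ≈ 0.420 V

ΣR = 1.84 + 3.47 + 10.4 + 9.41 = 25.12 Ω.
V = V_supply · R/ΣR = 5.74 × 0.07325 = 0.4204 V.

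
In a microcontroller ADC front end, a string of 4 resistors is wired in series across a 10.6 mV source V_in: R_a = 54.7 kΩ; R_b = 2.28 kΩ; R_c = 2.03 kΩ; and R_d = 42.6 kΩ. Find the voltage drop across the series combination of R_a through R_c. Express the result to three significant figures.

Total series resistance ΣR = 54.7 + 2.28 + 2.03 + 42.6 = 101.6 kΩ.
R_{R_a..R_c} = 54.7 + 2.28 + 2.03 = 59.01 kΩ.
Voltage divider: V = V_in · (59.01 / 101.6) = 10.6 × 0.5807 = 6.156 mV.

V ≈ 6.16 mV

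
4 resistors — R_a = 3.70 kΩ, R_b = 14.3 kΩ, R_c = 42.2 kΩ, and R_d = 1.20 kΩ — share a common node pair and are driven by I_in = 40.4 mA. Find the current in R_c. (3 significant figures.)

Conductances: ΣG = 1/3.70 + 1/14.3 + 1/42.2 + 1/1.20 = 1.197 (1/kΩ).
By the current-divider rule, I = I_in · G_k/ΣG = 40.4 × 0.01979 = 0.7996 mA.

I ≈ 0.800 mA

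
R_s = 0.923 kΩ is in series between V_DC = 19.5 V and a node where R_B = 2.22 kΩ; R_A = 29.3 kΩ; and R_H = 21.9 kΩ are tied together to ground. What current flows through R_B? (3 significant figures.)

I ≈ 5.90 mA

Equivalent of the parallel group: R_p = 1.886 kΩ.
V_A = 19.5 × 1.886/2.809 = 13.09 V.
Branch current I = V_A/R_B = 13.09/2.22 = 5.897 mA.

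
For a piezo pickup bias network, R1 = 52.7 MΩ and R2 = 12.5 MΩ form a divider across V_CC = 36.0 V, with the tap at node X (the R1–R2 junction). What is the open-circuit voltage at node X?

V_th ≈ 6.90 V

V_th is the unloaded tap voltage: V_CC · R2/(R1+R2) = 36.0 × 0.1917 = 6.902 V.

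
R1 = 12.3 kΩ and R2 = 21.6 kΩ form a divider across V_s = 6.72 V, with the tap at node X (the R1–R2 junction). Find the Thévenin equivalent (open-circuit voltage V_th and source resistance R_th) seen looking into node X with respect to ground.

V_th is the unloaded tap voltage: V_s · R2/(R1+R2) = 6.72 × 0.6372 = 4.282 V.
Zeroing V_s shorts the top of R1 to ground, so R_th = R1 ‖ R2 = 7.837 kΩ.

V_th ≈ 4.28 V, R_th ≈ 7.84 kΩ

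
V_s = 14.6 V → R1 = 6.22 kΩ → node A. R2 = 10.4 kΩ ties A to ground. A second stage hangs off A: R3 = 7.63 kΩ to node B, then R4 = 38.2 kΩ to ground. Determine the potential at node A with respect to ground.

V_A ≈ 8.42 V

Node A sees R2 in parallel with the series input of stage 2, R3 + R4 = 45.83 kΩ.
Effective lower resistance at A: R2 ‖ 45.83 = 8.476 kΩ.
So V_A = 14.6 × 0.5768 = 8.421 V.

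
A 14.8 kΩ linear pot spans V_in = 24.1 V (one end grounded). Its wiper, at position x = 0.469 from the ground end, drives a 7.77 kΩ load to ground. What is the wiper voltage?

The pot divides into 7.859 kΩ above the wiper and 6.941 kΩ below.
Lower segment in parallel with the load: 6.941 ‖ 7.77 = 3.666 kΩ.
Loaded-divider output: V_out = 24.1 × 0.3181 = 7.666 V.

V_out ≈ 7.67 V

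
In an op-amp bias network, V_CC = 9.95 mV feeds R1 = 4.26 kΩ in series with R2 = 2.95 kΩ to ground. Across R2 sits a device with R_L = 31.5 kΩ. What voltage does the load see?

V_out ≈ 3.86 mV

First combine the lower leg with the load: R2 ‖ R_L = 2.697 kΩ.
Now apply the divider: V_out = 9.95 × 0.3877 = 3.858 mV.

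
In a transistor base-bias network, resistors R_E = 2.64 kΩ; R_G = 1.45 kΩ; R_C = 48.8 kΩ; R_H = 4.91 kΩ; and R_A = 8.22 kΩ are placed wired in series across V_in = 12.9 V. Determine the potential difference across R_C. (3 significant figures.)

Series total: ΣR = 2.64 + 1.45 + 48.8 + 4.91 + 8.22 = 66.02 kΩ.
V = V_in · R/ΣR = 12.9 × 0.7392 = 9.535 V.

V ≈ 9.54 V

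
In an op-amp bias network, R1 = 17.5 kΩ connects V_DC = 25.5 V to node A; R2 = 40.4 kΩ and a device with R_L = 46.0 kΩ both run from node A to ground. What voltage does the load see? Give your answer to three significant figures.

The load sits in parallel with R2, giving an effective lower resistance R2' = R2·R_L/(R2+R_L) = 21.51 kΩ.
Now apply the divider: V_out = 25.5 × 0.5514 = 14.06 V.
(Unloaded it would be 17.8 V; the load pulls it down.)

V_out ≈ 14.1 V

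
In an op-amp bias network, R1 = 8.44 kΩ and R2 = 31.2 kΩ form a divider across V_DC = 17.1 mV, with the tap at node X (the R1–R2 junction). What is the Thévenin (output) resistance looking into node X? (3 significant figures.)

R_th ≈ 6.64 kΩ

Looking into X with the source shorted: R_th = R1·R2/(R1+R2) = 8.440 × 31.2/39.64 = 6.643 kΩ.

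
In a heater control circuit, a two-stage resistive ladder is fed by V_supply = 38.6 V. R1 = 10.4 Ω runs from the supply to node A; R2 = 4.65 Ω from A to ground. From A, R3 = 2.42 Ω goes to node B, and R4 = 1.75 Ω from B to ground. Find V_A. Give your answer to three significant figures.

V_A ≈ 6.74 V

Looking into the second stage from A: R3 + R4 = 4.170 Ω appears in parallel with R2.
R2 ‖ (R3+R4) = 2.198 Ω.
V_A = 38.6 × 2.198/(10.4 + 2.198) = 6.736 V.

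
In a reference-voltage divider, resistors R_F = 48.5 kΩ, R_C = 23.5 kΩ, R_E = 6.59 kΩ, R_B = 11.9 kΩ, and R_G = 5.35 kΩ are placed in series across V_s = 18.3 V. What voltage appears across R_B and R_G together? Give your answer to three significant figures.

V ≈ 3.29 V

Total series resistance ΣR = 48.5 + 23.5 + 6.59 + 11.9 + 5.35 = 95.84 kΩ.
R_{R_B..R_G} = 11.9 + 5.35 = 17.25 kΩ.
By the voltage-divider rule, V = 18.3 × 17.25/95.84 = 3.294 V.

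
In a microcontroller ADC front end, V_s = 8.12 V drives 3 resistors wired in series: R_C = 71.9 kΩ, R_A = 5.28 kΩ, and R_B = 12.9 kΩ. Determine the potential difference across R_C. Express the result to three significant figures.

Series total: ΣR = 71.9 + 5.28 + 12.9 = 90.08 kΩ.
By the voltage-divider rule, V = 8.12 × 71.90/90.08 = 6.481 V.

V ≈ 6.48 V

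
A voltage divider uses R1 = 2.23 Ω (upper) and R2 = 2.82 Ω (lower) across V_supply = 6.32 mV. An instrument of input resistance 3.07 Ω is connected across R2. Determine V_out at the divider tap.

R2 ‖ R_L = (2.82 × 3.07)/(2.82 + 3.07) = 1.470 Ω.
Now apply the divider: V_out = 6.32 × 0.3973 = 2.511 mV.

V_out ≈ 2.51 mV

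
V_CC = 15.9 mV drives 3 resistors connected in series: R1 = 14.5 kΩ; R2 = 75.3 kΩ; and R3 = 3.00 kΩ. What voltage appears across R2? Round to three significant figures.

ΣR = 14.5 + 75.3 + 3.00 = 92.80 kΩ.
By the voltage-divider rule, V = 15.9 × 75.30/92.80 = 12.90 mV.

V ≈ 12.9 mV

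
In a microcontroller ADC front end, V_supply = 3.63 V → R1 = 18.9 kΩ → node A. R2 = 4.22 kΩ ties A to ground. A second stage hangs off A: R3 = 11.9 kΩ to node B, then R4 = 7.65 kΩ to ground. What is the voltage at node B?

The second stage (R3 + R4 = 19.55 kΩ) loads node A in parallel with R2.
Effective lower resistance at A: R2 ‖ 19.55 = 3.471 kΩ.
So V_A = 3.63 × 0.1551 = 0.5632 V.
Stage 2 is unloaded, so V_B = V_A · R4/(R3+R4) = 0.5632 × 7.65/19.55 = 0.2204 V.

V_B ≈ 0.220 V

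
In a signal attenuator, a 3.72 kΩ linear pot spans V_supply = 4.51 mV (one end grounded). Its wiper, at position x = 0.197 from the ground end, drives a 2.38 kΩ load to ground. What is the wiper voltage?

V_out ≈ 0.712 mV

Split the track: R_lower = x·R_p = 0.7328 kΩ, R_upper = (1−x)·R_p = 2.987 kΩ.
R_L loads the lower segment: effective lower R = 0.5603 kΩ.
Then V_out = V_supply · 0.5603/(2.987 + 0.5603) = 0.7123 mV.
(Unloaded: V_out = x·V_supply = 0.888 mV.)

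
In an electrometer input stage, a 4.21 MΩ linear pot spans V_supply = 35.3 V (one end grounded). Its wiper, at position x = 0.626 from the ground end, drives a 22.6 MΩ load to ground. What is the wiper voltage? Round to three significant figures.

Split the track: R_lower = x·R_p = 2.635 MΩ, R_upper = (1−x)·R_p = 1.575 MΩ.
Lower segment in parallel with the load: 2.635 ‖ 22.6 = 2.360 MΩ.
Then V_out = V_supply · 2.360/(1.575 + 2.360) = 21.17 V.
(Unloaded: V_out = x·V_supply = 22.1 V.)

V_out ≈ 21.2 V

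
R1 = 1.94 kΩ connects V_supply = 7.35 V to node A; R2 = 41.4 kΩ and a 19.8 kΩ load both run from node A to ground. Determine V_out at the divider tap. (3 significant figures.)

V_out ≈ 6.42 V

First combine the lower leg with the load: R2 ‖ R_L = 13.39 kΩ.
Then V_out = V_supply · R2'/(R1 + R2') = 7.35 × 13.39/15.33 = 6.420 V.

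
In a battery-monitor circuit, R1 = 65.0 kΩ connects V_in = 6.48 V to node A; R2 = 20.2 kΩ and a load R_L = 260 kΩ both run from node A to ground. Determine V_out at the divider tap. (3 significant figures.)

V_out ≈ 1.45 V

The load sits in parallel with R2, giving an effective lower resistance R2' = R2·R_L/(R2+R_L) = 18.74 kΩ.
Then V_out = V_in · R2'/(R1 + R2') = 6.48 × 18.74/83.74 = 1.450 V.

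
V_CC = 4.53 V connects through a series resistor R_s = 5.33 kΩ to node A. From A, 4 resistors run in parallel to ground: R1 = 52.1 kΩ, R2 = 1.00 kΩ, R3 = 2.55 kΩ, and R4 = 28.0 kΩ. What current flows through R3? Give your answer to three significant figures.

I ≈ 0.204 mA

Parallel bank: R_p = 1/(1/52.1 + 1/1.00 + 1/2.55 + 1/28.0) = 0.6911 kΩ.
V_A = 4.53 × 0.6911/6.021 = 0.5199 V.
I(R3) = V_A / R3 = 0.5199/2.55 = 0.2039 mA.
(Equivalently: I_total = 0.7524 mA, then current-divider fraction G_k/ΣG = 0.2710.)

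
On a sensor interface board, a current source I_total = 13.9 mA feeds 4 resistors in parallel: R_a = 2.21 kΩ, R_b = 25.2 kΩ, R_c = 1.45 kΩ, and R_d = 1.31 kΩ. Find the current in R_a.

Conductances: ΣG = 1/2.21 + 1/25.2 + 1/1.45 + 1/1.31 = 1.945 (1/kΩ).
Current divider: I(R_a) = I_total · G_k/ΣG = 13.9 × (0.4525/1.945) = 13.9 × 0.2326 = 3.233 mA.

I ≈ 3.23 mA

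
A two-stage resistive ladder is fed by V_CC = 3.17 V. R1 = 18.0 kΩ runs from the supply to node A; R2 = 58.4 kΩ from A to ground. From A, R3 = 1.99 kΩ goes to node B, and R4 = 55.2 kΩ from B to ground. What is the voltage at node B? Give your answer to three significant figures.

The second stage (R3 + R4 = 57.19 kΩ) loads node A in parallel with R2.
Effective lower resistance at A: R2 ‖ 57.19 = 28.89 kΩ.
So V_A = 3.17 × 0.6162 = 1.953 V.
V_B = V_A × 0.9652 = 1.885 V.

V_B ≈ 1.89 V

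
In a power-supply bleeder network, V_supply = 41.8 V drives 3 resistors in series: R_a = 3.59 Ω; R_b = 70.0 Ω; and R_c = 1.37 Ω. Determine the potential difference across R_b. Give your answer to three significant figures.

ΣR = 3.59 + 70.0 + 1.37 = 74.96 Ω.
V = V_supply · R/ΣR = 41.8 × 0.9338 = 39.03 V.

V ≈ 39.0 V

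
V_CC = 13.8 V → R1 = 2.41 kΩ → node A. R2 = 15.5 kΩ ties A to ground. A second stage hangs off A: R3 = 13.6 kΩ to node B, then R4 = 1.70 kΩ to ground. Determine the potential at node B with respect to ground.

V_B ≈ 1.17 V

The second stage (R3 + R4 = 15.30 kΩ) loads node A in parallel with R2.
Effective lower resistance at A: R2 ‖ 15.30 = 7.700 kΩ.
So V_A = 13.8 × 0.7616 = 10.51 V.
Stage 2 is unloaded, so V_B = V_A · R4/(R3+R4) = 10.51 × 1.70/15.30 = 1.168 V.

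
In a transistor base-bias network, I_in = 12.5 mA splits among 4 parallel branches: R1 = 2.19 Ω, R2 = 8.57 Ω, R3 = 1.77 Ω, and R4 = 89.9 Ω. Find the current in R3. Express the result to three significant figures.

I ≈ 6.14 mA

ΣG = 1/2.19 + 1/8.57 + 1/1.77 + 1/89.9 = 1.149.
R3 takes the fraction G_k/ΣG = 0.5650/1.149 = 0.4915, so I = 12.5 × 0.4915 = 6.144 mA.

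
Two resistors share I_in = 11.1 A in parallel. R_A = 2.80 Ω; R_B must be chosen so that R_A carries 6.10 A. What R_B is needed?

The fraction through R_A equals R_B/(R_A+R_B).
With f = 0.5495, R_B = R_A · f/(1−f) = 2.80 × 1.220 = 3.416 Ω.

R_B ≈ 3.42 Ω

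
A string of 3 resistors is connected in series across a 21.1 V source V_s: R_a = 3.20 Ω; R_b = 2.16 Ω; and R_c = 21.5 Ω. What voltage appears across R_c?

V ≈ 16.9 V

Total series resistance ΣR = 3.20 + 2.16 + 21.5 = 26.86 Ω.
By the voltage-divider rule, V = 21.1 × 21.50/26.86 = 16.89 V.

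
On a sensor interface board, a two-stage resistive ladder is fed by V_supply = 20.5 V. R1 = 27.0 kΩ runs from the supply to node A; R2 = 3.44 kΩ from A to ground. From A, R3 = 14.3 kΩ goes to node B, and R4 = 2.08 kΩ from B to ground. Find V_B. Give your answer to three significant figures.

The second stage (R3 + R4 = 16.38 kΩ) loads node A in parallel with R2.
Effective lower resistance at A: R2 ‖ 16.38 = 2.843 kΩ.
First divider: V_A = V_supply · 2.843/(27.0 + 2.843) = 1.953 V.
Then the unloaded second divider: V_B = V_A × R4/(R3+R4) = 1.953 × 0.1270 = 0.2480 V.

V_B ≈ 0.248 V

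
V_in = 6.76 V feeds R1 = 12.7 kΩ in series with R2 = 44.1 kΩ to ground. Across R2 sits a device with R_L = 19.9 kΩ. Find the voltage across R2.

R2 ‖ R_L = (44.1 × 19.9)/(44.1 + 19.9) = 13.71 kΩ.
Voltage divider with the loaded lower leg: V_out = 6.76 × 13.71/(12.7 + 13.71) = 6.76 × 0.5192 = 3.510 V.

V_out ≈ 3.51 V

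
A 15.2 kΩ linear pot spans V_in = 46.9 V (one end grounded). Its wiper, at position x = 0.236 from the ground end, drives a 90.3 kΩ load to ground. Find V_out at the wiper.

V_out ≈ 10.7 V

Lower segment x·R_p = 3.587 kΩ; upper segment (1−x)·R_p = 11.61 kΩ.
Lower segment in parallel with the load: 3.587 ‖ 90.3 = 3.450 kΩ.
Loaded-divider output: V_out = 46.9 × 0.2290 = 10.74 V.
(Unloaded: V_out = x·V_in = 11.1 V.)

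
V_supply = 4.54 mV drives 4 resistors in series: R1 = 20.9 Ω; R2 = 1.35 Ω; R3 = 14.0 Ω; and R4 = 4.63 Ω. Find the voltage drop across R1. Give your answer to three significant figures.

V ≈ 2.32 mV

Total series resistance ΣR = 20.9 + 1.35 + 14.0 + 4.63 = 40.88 Ω.
Voltage divider: V = V_supply · (20.90 / 40.88) = 4.54 × 0.5113 = 2.321 mV.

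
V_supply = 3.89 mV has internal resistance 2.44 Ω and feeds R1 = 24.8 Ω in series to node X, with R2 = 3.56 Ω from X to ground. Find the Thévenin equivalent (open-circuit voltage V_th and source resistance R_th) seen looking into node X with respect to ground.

R1' = 2.44 + 24.8 = 27.24 Ω (source resistance + R1).
With X open, the divider is unloaded: V_th = 3.89 × 3.56/30.80 = 0.4496 mV.
Looking into X with the source shorted: R_th = R1'·R2/(R1'+R2) = 27.24 × 3.56/30.80 = 3.149 Ω.

V_th ≈ 0.450 mV, R_th ≈ 3.15 Ω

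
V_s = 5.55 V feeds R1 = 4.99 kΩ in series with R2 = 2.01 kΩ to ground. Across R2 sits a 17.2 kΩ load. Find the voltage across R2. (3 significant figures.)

The load sits in parallel with R2, giving an effective lower resistance R2' = R2·R_L/(R2+R_L) = 1.800 kΩ.
Then V_out = V_s · R2'/(R1 + R2') = 5.55 × 1.800/6.790 = 1.471 V.

V_out ≈ 1.47 V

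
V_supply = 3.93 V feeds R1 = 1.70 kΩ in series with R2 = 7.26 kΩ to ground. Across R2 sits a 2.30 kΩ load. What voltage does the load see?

First combine the lower leg with the load: R2 ‖ R_L = 1.747 kΩ.
Now apply the divider: V_out = 3.93 × 0.5068 = 1.992 V.
(Unloaded it would be 3.18 V; the load pulls it down.)

V_out ≈ 1.99 V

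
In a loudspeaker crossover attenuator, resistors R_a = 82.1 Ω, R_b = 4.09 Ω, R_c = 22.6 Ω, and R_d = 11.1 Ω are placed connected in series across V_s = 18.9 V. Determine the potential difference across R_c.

V ≈ 3.56 V

Series total: ΣR = 82.1 + 4.09 + 22.6 + 11.1 = 119.9 Ω.
V = V_s · R/ΣR = 18.9 × 0.1885 = 3.563 V.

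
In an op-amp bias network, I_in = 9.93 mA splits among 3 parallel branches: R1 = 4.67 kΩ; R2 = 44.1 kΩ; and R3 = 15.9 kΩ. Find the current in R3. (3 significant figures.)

Conductances: ΣG = 1/4.67 + 1/44.1 + 1/15.9 = 0.2997 (1/kΩ).
R3 takes the fraction G_k/ΣG = 0.06289/0.2997 = 0.2099, so I = 9.93 × 0.2099 = 2.084 mA.

I ≈ 2.08 mA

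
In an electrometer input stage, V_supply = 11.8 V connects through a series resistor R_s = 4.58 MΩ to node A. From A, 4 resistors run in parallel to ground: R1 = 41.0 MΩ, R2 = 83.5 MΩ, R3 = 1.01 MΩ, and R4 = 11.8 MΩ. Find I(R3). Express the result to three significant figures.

I ≈ 1.92 µA

Equivalent of the parallel group: R_p = 0.8999 MΩ.
V_A by voltage divider: V_A = 11.8 × 0.8999/(4.58 + 0.8999) = 1.938 V.
I(R3) = V_A / R3 = 1.938/1.01 = 1.919 µA.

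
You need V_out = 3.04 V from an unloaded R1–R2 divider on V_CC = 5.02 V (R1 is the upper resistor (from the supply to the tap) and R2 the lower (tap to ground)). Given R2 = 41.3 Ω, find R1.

The divider ratio is R2/(R1+R2) = 3.04/5.02 = 0.6056.
So R1 = R2 · (V_CC/V_out − 1) = 41.3 × (5.02/3.04 − 1) = 41.3 × 0.6513 = 26.90 Ω.

R1 ≈ 26.9 Ω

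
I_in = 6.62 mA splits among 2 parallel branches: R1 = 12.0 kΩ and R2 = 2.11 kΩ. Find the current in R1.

For two parallel branches, I_k = I_in · (other R)/(sum of R).
I(R1) = 6.62 × 2.11/(12.0 + 2.11) = 6.62 × 0.1495 = 0.9900 mA.

I ≈ 0.990 mA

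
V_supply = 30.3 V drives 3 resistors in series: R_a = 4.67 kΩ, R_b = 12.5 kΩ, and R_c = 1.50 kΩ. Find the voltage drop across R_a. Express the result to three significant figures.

Total series resistance ΣR = 4.67 + 12.5 + 1.50 = 18.67 kΩ.
V = V_supply · R/ΣR = 30.3 × 0.2501 = 7.579 V.

V ≈ 7.58 V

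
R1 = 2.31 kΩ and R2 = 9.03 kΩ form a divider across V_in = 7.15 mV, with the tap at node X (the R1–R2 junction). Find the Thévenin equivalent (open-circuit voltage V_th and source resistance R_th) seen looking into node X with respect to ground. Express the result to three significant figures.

With X open, the divider is unloaded: V_th = 7.15 × 9.03/11.34 = 5.694 mV.
With V_in suppressed (replaced by a short), R_th = R1 ‖ R2 = (2.310 × 9.03)/(2.310 + 9.03) = 1.839 kΩ.

V_th ≈ 5.69 mV, R_th ≈ 1.84 kΩ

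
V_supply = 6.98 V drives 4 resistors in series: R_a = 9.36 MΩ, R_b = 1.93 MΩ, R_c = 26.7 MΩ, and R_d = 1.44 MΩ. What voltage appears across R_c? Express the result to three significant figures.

V ≈ 4.73 V

Total series resistance ΣR = 9.36 + 1.93 + 26.7 + 1.44 = 39.43 MΩ.
By the voltage-divider rule, V = 6.98 × 26.70/39.43 = 4.727 V.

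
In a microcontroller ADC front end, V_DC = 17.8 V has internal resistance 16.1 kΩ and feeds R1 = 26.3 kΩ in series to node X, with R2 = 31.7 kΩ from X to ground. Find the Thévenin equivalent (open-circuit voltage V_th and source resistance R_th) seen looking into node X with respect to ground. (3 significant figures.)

R1' = 16.1 + 26.3 = 42.40 kΩ (source resistance + R1).
V_th is the unloaded tap voltage: V_DC · R2/(R1'+R2) = 17.8 × 0.4278 = 7.615 V.
With V_DC suppressed (replaced by a short), R_th = R1' ‖ R2 = (42.40 × 31.7)/(42.40 + 31.7) = 18.14 kΩ.

V_th ≈ 7.61 V, R_th ≈ 18.1 kΩ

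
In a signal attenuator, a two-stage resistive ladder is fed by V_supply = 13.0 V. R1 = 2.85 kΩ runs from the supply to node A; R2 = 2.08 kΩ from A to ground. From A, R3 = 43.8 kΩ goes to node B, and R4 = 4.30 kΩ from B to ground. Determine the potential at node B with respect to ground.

Looking into the second stage from A: R3 + R4 = 48.10 kΩ appears in parallel with R2.
R2 ‖ (R3+R4) = 1.994 kΩ.
First divider: V_A = V_supply · 1.994/(2.85 + 1.994) = 5.351 V.
Stage 2 is unloaded, so V_B = V_A · R4/(R3+R4) = 5.351 × 4.30/48.10 = 0.4784 V.

V_B ≈ 0.478 V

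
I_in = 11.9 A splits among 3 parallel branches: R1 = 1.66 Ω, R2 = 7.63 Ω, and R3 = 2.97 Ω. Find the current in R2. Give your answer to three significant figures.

I ≈ 1.46 A

Total conductance ΣG = 1/1.66 + 1/7.63 + 1/2.97 = 1.070 (units of 1/Ω).
By the current-divider rule, I = I_in · G_k/ΣG = 11.9 × 0.1225 = 1.457 A.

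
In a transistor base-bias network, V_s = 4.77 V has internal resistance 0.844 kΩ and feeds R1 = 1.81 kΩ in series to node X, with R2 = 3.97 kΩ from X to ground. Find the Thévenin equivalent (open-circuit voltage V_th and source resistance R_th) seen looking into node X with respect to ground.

V_th ≈ 2.86 V, R_th ≈ 1.59 kΩ

R1' = 0.844 + 1.81 = 2.654 kΩ (source resistance + R1).
Open-circuit (no load on X): V_th = V_s · R2/(R1' + R2) = 4.77 × 3.97/(2.654 + 3.97) = 2.859 V.
With V_s suppressed (replaced by a short), R_th = R1' ‖ R2 = (2.654 × 3.97)/(2.654 + 3.97) = 1.591 kΩ.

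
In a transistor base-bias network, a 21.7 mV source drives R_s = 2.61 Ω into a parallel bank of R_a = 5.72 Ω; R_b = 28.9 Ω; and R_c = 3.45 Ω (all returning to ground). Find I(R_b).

Parallel bank: R_p = 1/(1/5.72 + 1/28.9 + 1/3.45) = 2.003 Ω.
V_A = 21.7 × 2.003/4.613 = 9.422 mV.
I(R_b) = V_A / R_b = 9.422/28.9 = 0.3260 mA.

I ≈ 0.326 mA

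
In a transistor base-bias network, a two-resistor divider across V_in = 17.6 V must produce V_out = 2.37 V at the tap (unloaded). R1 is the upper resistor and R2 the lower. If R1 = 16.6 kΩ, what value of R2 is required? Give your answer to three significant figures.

V_out/V_in = R2/(R1+R2) = 0.1347.
Rearranging, R2 = R1·k/(1−k) = 16.6 × 0.1556 = 2.583 kΩ.

R2 ≈ 2.58 kΩ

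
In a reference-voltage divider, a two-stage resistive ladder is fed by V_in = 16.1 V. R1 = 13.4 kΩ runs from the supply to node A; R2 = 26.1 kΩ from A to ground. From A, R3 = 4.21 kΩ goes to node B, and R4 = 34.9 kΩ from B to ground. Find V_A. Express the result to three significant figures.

V_A ≈ 8.67 V

The second stage (R3 + R4 = 39.11 kΩ) loads node A in parallel with R2.
R2 ‖ (R3+R4) = 15.65 kΩ.
First divider: V_A = V_in · 15.65/(13.4 + 15.65) = 8.674 V.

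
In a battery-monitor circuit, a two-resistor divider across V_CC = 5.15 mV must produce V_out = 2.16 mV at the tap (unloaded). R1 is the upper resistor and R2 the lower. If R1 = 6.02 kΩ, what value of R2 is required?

R2 ≈ 4.35 kΩ

V_out/V_CC = R2/(R1+R2) = 0.4194.
So R2 = R1 · V_out/(V_CC − V_out) = 6.02 × 2.16/(5.15 − 2.16) = 6.02 × 0.7224 = 4.349 kΩ.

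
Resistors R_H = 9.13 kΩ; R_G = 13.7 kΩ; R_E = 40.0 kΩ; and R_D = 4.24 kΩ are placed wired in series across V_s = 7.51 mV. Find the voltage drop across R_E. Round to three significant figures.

V ≈ 4.48 mV

ΣR = 9.13 + 13.7 + 40.0 + 4.24 = 67.07 kΩ.
V = V_s · R/ΣR = 7.51 × 0.5964 = 4.479 mV.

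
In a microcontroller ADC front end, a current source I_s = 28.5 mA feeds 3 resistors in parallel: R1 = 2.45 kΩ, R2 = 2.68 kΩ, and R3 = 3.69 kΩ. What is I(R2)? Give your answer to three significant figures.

I ≈ 10.1 mA

Conductances: ΣG = 1/2.45 + 1/2.68 + 1/3.69 = 1.052 (1/kΩ).
R2 takes the fraction G_k/ΣG = 0.3731/1.052 = 0.3546, so I = 28.5 × 0.3546 = 10.11 mA.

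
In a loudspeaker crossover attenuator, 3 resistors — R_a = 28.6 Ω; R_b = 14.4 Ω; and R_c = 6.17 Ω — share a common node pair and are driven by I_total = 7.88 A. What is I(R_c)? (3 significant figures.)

I ≈ 4.79 A

Total conductance ΣG = 1/28.6 + 1/14.4 + 1/6.17 = 0.2665 (units of 1/Ω).
By the current-divider rule, I = I_total · G_k/ΣG = 7.88 × 0.6082 = 4.793 A.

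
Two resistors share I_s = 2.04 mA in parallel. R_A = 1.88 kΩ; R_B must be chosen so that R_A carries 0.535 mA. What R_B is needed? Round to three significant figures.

Two-branch current divider: I_A = I_s · R_B/(R_A + R_B).
With f = 0.2623, R_B = R_A · f/(1−f) = 1.88 × 0.3555 = 0.6683 kΩ.

R_B ≈ 0.668 kΩ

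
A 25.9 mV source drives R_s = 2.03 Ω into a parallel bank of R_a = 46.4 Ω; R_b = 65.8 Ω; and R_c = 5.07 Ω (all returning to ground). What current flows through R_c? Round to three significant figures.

Parallel bank: R_p = 1/(1/46.4 + 1/65.8 + 1/5.07) = 4.274 Ω.
V_A = 25.9 × 4.274/6.304 = 17.56 mV.
I(R_c) = V_A / R_c = 17.56/5.07 = 3.463 mA.

I ≈ 3.46 mA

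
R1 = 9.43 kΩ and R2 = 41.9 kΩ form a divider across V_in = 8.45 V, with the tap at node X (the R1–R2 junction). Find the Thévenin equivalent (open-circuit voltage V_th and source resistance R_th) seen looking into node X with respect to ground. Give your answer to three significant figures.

With X open, the divider is unloaded: V_th = 8.45 × 41.9/51.33 = 6.898 V.
Zeroing V_in shorts the top of R1 to ground, so R_th = R1 ‖ R2 = 7.698 kΩ.

V_th ≈ 6.90 V, R_th ≈ 7.70 kΩ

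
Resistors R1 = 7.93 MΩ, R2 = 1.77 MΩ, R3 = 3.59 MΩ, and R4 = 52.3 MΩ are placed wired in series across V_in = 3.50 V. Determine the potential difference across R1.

Series total: ΣR = 7.93 + 1.77 + 3.59 + 52.3 = 65.59 MΩ.
Voltage divider: V = V_in · (7.930 / 65.59) = 3.50 × 0.1209 = 0.4232 V.

V ≈ 0.423 V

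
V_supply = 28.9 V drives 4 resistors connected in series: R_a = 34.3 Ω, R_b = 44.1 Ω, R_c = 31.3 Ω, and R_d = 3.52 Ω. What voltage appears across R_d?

V ≈ 0.898 V

ΣR = 34.3 + 44.1 + 31.3 + 3.52 = 113.2 Ω.
By the voltage-divider rule, V = 28.9 × 3.520/113.2 = 0.8985 V.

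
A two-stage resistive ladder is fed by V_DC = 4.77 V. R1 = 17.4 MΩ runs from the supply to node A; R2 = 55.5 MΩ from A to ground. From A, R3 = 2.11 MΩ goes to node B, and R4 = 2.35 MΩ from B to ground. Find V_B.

Node A sees R2 in parallel with the series input of stage 2, R3 + R4 = 4.460 MΩ.
Effective lower resistance at A: R2 ‖ 4.460 = 4.128 MΩ.
First divider: V_A = V_DC · 4.128/(17.4 + 4.128) = 0.9147 V.
Stage 2 is unloaded, so V_B = V_A · R4/(R3+R4) = 0.9147 × 2.35/4.460 = 0.4820 V.

V_B ≈ 0.482 V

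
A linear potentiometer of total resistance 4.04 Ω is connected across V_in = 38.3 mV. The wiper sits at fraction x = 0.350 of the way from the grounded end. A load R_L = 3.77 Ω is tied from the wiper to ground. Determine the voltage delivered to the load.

Lower segment x·R_p = 1.414 Ω; upper segment (1−x)·R_p = 2.626 Ω.
(x·R_p) ‖ R_L = 1.028 Ω.
Loaded-divider output: V_out = 38.3 × 0.2814 = 10.78 mV.

V_out ≈ 10.8 mV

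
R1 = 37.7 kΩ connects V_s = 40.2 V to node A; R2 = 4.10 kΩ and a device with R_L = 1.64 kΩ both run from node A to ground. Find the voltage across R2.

V_out ≈ 1.21 V

First combine the lower leg with the load: R2 ‖ R_L = 1.171 kΩ.
Then V_out = V_s · R2'/(R1 + R2') = 40.2 × 1.171/38.87 = 1.211 V.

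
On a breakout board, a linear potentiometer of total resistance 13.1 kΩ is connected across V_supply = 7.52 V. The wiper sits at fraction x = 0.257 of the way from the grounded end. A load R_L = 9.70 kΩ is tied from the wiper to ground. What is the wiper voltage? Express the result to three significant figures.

V_out ≈ 1.54 V

Lower segment x·R_p = 3.367 kΩ; upper segment (1−x)·R_p = 9.733 kΩ.
R_L loads the lower segment: effective lower R = 2.499 kΩ.
Then V_out = V_supply · 2.499/(9.733 + 2.499) = 1.536 V.
(Unloaded: V_out = x·V_supply = 1.93 V.)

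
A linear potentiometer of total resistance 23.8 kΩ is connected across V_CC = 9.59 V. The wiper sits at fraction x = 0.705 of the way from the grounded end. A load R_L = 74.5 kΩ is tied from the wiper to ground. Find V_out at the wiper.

V_out ≈ 6.34 V

The pot divides into 7.021 kΩ above the wiper and 16.78 kΩ below.
R_L loads the lower segment: effective lower R = 13.69 kΩ.
Then V_out = V_CC · 13.69/(7.021 + 13.69) = 6.340 V.
(Unloaded: V_out = x·V_CC = 6.76 V.)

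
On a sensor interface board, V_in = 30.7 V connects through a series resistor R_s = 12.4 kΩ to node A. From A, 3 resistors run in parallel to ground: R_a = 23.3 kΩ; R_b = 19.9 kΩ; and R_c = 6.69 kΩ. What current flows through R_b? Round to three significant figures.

I ≈ 0.385 mA

Parallel bank: R_p = 1/(1/23.3 + 1/19.9 + 1/6.69) = 4.121 kΩ.
V_A by voltage divider: V_A = 30.7 × 4.121/(12.4 + 4.121) = 7.658 V.
Branch current I = V_A/R_b = 7.658/19.9 = 0.3848 mA.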